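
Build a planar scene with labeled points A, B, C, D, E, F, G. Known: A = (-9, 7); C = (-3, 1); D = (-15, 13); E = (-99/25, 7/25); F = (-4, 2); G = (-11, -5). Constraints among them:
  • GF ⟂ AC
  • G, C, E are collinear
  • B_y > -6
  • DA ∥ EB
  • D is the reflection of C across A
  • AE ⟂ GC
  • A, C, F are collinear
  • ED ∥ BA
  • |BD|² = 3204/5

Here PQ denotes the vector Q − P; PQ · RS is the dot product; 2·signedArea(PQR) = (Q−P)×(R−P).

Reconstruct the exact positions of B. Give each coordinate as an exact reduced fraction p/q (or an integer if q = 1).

1. B_x = 51/25  [ED ∥ BA ∩ DA ∥ EB]
2. B_y = -143/25  [ED ∥ BA ∩ DA ∥ EB]
   → B = (51/25, -143/25)

B = (51/25, -143/25)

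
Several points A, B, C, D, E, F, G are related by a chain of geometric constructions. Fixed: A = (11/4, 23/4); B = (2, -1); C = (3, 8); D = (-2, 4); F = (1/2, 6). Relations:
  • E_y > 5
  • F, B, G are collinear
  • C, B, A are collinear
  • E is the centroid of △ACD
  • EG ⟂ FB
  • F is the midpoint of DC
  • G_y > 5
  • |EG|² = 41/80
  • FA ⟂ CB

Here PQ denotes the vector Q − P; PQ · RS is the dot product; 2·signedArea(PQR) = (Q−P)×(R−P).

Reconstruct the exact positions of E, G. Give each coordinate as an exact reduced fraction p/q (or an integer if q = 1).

E = (5/4, 71/12)
G = (11/20, 173/30)

1. E_x = 5/4  [E is the centroid of △ACD]
2. E_y = 71/12  [E is the centroid of △ACD]
   → E = (5/4, 71/12)
3. G_x = 11/20  [F, B, G are collinear ∩ EG ⟂ FB]
4. G_y = 173/30  [F, B, G are collinear ∩ EG ⟂ FB]
   → G = (11/20, 173/30)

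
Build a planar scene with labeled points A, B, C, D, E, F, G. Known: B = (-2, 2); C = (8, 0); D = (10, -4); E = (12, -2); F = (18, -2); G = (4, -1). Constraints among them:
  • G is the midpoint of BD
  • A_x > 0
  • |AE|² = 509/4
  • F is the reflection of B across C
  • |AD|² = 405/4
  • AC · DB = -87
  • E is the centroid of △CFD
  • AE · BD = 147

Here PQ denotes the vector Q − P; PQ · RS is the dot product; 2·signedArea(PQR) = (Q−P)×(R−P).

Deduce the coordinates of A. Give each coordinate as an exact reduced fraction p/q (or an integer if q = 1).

1. A_x = 1  [line -12·x + 6·y + 9 = 0 ∩ |AD|² = 405/4]
2. A_y = 1/2  [line -12·x + 6·y + 9 = 0 ∩ |AD|² = 405/4]
   → A = (1, 1/2)

A = (1, 1/2)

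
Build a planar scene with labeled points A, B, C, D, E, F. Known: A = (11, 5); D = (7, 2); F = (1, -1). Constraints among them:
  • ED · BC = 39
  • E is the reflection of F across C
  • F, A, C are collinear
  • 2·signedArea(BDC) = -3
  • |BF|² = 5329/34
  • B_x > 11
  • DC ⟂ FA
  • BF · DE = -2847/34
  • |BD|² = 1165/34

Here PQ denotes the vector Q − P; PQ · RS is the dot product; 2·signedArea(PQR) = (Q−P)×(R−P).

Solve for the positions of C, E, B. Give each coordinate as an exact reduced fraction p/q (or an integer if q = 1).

B = (399/34, 185/34)
C = (229/34, 83/34)
E = (212/17, 100/17)

1. C_x = 229/34  [F, A, C are collinear ∩ DC ⟂ FA]
2. C_y = 83/34  [F, A, C are collinear ∩ DC ⟂ FA]
   → C = (229/34, 83/34)
3. E_x = 212/17  [E is the reflection of F across C]
4. E_y = 100/17  [E is the reflection of F across C]
   → E = (212/17, 100/17)
5. B_x = 399/34  [BF · DE = -2847/34 ∩ 2·signedArea(BDC) = -3]
6. B_y = 185/34  [BF · DE = -2847/34 ∩ 2·signedArea(BDC) = -3]
   → B = (399/34, 185/34)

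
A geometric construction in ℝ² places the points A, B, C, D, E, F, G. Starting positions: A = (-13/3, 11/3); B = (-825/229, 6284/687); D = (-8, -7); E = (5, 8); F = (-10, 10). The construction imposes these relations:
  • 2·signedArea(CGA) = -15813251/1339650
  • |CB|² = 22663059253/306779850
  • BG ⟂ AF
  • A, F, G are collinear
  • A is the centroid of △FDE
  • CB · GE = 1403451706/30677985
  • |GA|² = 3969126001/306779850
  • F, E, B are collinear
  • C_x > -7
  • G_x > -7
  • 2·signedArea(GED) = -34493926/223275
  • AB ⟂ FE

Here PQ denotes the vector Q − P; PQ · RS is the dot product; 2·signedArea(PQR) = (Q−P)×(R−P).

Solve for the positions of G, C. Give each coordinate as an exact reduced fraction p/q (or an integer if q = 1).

1. G_x = -3006067/446550  [A, F, G are collinear ∩ BG ⟂ AF]
2. G_y = 2834369/446550  [A, F, G are collinear ∩ BG ⟂ AF]
   → G = (-3006067/446550, 2834369/446550)
3. C_x = -2837839/446550  [2·signedArea(CGA) = -15813251/1339650 ∩ CB · GE = 1403451706/30677985]
4. C_y = 149541/148850  [2·signedArea(CGA) = -15813251/1339650 ∩ CB · GE = 1403451706/30677985]
   → C = (-2837839/446550, 149541/148850)

C = (-2837839/446550, 149541/148850)
G = (-3006067/446550, 2834369/446550)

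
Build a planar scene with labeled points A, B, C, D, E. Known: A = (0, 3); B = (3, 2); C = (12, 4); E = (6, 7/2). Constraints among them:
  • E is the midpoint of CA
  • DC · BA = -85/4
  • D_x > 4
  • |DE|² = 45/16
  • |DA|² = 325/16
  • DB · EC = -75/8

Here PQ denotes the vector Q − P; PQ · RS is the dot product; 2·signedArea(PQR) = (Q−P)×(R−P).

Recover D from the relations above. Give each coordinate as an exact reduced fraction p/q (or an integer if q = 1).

1. D_x = 9/2  [DB · EC = -75/8 ∩ DC · BA = -85/4]
2. D_y = 11/4  [DB · EC = -75/8 ∩ DC · BA = -85/4]
   → D = (9/2, 11/4)

D = (9/2, 11/4)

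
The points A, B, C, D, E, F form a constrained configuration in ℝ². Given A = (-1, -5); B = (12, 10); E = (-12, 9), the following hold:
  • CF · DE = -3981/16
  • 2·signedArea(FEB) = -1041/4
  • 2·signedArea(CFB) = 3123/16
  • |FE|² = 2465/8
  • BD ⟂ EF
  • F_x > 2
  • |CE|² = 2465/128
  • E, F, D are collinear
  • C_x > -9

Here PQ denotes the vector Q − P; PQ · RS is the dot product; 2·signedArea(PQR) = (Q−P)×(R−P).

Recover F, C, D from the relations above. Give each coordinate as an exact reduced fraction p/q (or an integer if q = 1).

1. F_x = 9/4  [line -1·x + 24·y + 129/4 = 0 ∩ |FE|² = 2465/8]
2. F_y = -5/4  [line -1·x + 24·y + 129/4 = 0 ∩ |FE|² = 2465/8]
   → F = (9/4, -5/4)
3. D_x = 16479/4930  [E, F, D are collinear ∩ BD ⟂ EF]
4. D_y = -10037/4930  [E, F, D are collinear ∩ BD ⟂ EF]
   → D = (16479/4930, -10037/4930)
5. C_x = -135/16  [CF · DE = -3981/16 ∩ 2·signedArea(CFB) = 3123/16]
6. C_y = 103/16  [CF · DE = -3981/16 ∩ 2·signedArea(CFB) = 3123/16]
   → C = (-135/16, 103/16)

C = (-135/16, 103/16)
D = (16479/4930, -10037/4930)
F = (9/4, -5/4)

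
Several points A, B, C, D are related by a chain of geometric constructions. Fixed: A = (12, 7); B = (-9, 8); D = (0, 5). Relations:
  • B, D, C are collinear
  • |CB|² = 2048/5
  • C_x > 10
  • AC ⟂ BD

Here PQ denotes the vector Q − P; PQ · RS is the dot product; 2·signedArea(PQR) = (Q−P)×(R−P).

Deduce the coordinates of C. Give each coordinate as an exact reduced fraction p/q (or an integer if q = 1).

C = (51/5, 8/5)

1. C_x = 51/5  [B, D, C are collinear ∩ AC ⟂ BD]
2. C_y = 8/5  [B, D, C are collinear ∩ AC ⟂ BD]
   → C = (51/5, 8/5)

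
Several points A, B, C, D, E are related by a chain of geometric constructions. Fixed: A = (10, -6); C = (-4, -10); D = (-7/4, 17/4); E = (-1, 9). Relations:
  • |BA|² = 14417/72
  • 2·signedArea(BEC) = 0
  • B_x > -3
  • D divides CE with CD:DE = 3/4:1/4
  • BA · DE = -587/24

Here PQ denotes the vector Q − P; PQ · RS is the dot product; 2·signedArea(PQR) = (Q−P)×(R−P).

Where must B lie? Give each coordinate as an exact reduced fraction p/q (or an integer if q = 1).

B = (-9/4, 13/12)

1. B_x = -9/4  [2·signedArea(BEC) = 0 ∩ BA · DE = -587/24]
2. B_y = 13/12  [2·signedArea(BEC) = 0 ∩ BA · DE = -587/24]
   → B = (-9/4, 13/12)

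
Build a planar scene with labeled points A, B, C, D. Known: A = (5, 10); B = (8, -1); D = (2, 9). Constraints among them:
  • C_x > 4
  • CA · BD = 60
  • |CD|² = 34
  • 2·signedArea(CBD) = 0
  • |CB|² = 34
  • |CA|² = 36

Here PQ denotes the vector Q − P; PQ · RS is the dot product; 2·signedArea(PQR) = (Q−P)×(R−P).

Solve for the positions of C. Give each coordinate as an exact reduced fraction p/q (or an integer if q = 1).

1. C_x = 5  [2·signedArea(CBD) = 0 ∩ CA · BD = 60]
2. C_y = 4  [2·signedArea(CBD) = 0 ∩ CA · BD = 60]
   → C = (5, 4)

C = (5, 4)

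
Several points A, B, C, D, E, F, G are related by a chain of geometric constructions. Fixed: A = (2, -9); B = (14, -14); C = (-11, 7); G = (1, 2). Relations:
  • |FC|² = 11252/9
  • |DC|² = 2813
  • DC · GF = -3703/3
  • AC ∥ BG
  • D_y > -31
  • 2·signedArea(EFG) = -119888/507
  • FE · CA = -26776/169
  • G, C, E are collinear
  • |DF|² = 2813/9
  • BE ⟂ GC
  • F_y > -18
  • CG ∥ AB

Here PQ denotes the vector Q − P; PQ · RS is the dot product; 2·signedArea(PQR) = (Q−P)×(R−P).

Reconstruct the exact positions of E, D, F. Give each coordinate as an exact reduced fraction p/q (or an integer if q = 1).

D = (27, -30)
E = (3001/169, -842/169)
F = (43/3, -53/3)

1. E_x = 3001/169  [G, C, E are collinear ∩ BE ⟂ GC]
2. E_y = -842/169  [G, C, E are collinear ∩ BE ⟂ GC]
   → E = (3001/169, -842/169)
3. F_x = 43/3  [FE · CA = -26776/169 ∩ 2·signedArea(EFG) = -119888/507]
4. F_y = -53/3  [FE · CA = -26776/169 ∩ 2·signedArea(EFG) = -119888/507]
   → F = (43/3, -53/3)
5. D_x = 27  [line -40/3·x + 59/3·y + 950 = 0 ∩ |DF|² = 2813/9]
6. D_y = -30  [line -40/3·x + 59/3·y + 950 = 0 ∩ |DF|² = 2813/9]
   → D = (27, -30)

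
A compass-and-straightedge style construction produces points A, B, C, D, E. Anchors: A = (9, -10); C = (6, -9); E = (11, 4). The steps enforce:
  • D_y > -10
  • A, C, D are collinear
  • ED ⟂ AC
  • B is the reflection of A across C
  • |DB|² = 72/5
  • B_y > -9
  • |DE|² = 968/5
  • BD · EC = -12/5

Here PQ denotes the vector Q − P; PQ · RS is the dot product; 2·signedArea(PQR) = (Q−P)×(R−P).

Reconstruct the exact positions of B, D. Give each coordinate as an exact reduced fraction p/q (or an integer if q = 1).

B = (3, -8)
D = (33/5, -46/5)

1. B_x = 3  [B is the reflection of A across C]
2. B_y = -8  [B is the reflection of A across C]
   → B = (3, -8)
3. D_x = 33/5  [A, C, D are collinear ∩ ED ⟂ AC]
4. D_y = -46/5  [A, C, D are collinear ∩ ED ⟂ AC]
   → D = (33/5, -46/5)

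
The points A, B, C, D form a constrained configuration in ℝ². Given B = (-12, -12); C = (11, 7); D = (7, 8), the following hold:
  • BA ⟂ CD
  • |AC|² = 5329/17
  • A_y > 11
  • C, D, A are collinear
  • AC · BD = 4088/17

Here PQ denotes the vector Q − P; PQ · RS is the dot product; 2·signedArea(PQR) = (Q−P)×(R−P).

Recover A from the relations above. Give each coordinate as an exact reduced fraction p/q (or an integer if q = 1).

1. A_x = -105/17  [C, D, A are collinear ∩ BA ⟂ CD]
2. A_y = 192/17  [C, D, A are collinear ∩ BA ⟂ CD]
   → A = (-105/17, 192/17)

A = (-105/17, 192/17)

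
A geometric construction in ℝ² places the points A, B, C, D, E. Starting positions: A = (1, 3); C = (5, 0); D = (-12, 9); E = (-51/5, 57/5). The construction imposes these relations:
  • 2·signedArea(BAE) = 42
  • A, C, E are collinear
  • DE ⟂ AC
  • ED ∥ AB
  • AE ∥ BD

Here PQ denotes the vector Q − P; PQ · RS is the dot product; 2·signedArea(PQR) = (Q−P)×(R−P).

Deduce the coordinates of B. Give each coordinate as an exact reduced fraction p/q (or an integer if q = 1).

1. B_x = -4/5  [AE ∥ BD ∩ ED ∥ AB]
2. B_y = 3/5  [AE ∥ BD ∩ ED ∥ AB]
   → B = (-4/5, 3/5)

B = (-4/5, 3/5)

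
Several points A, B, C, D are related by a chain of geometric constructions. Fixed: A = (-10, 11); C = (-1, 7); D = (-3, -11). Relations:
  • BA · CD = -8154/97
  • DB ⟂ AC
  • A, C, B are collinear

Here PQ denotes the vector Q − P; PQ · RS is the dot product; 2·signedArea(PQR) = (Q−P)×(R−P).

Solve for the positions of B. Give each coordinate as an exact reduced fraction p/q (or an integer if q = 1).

1. B_x = 389/97  [A, C, B are collinear ∩ DB ⟂ AC]
2. B_y = 463/97  [A, C, B are collinear ∩ DB ⟂ AC]
   → B = (389/97, 463/97)

B = (389/97, 463/97)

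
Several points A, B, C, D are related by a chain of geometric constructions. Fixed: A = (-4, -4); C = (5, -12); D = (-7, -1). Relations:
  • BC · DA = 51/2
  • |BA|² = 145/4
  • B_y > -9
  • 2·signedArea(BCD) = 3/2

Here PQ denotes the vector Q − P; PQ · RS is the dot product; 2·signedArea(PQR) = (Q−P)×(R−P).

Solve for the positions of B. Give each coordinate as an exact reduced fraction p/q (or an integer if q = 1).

1. B_x = 1/2  [2·signedArea(BCD) = 3/2 ∩ BC · DA = 51/2]
2. B_y = -8  [2·signedArea(BCD) = 3/2 ∩ BC · DA = 51/2]
   → B = (1/2, -8)

B = (1/2, -8)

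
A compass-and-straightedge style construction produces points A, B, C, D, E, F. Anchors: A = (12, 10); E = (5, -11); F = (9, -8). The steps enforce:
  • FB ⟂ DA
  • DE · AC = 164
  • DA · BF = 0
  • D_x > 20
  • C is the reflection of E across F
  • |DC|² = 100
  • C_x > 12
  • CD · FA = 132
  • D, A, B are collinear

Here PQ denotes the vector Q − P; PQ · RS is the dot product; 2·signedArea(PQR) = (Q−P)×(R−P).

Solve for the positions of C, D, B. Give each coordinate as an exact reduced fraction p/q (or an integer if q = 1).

1. C_x = 13  [C is the reflection of E across F]
2. C_y = -5  [C is the reflection of E across F]
   → C = (13, -5)
3. D_x = 21  [CD · FA = 132 ∩ DE · AC = 164]
4. D_y = 1  [CD · FA = 132 ∩ DE · AC = 164]
   → D = (21, 1)
5. B_x = 39/2  [DA · BF = 0 ∩ D, A, B are collinear]
6. B_y = 5/2  [DA · BF = 0 ∩ D, A, B are collinear]
   → B = (39/2, 5/2)

B = (39/2, 5/2)
C = (13, -5)
D = (21, 1)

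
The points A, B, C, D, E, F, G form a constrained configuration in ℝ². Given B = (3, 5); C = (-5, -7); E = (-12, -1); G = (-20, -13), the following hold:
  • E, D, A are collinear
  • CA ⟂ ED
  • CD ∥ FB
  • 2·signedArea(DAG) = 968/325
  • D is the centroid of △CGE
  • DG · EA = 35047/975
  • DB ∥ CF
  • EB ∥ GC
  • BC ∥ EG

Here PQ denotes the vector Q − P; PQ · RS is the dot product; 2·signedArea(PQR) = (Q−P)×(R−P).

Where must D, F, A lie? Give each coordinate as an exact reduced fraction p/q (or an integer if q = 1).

A = (-4001/325, -2143/325)
D = (-37/3, -7)
F = (31/3, 5)

1. D_x = -37/3  [D is the centroid of △CGE]
2. D_y = -7  [D is the centroid of △CGE]
   → D = (-37/3, -7)
3. F_x = 31/3  [CD ∥ FB ∩ DB ∥ CF]
4. F_y = 5  [CD ∥ FB ∩ DB ∥ CF]
   → F = (31/3, 5)
5. A_x = -4001/325  [E, D, A are collinear ∩ CA ⟂ ED]
6. A_y = -2143/325  [E, D, A are collinear ∩ CA ⟂ ED]
   → A = (-4001/325, -2143/325)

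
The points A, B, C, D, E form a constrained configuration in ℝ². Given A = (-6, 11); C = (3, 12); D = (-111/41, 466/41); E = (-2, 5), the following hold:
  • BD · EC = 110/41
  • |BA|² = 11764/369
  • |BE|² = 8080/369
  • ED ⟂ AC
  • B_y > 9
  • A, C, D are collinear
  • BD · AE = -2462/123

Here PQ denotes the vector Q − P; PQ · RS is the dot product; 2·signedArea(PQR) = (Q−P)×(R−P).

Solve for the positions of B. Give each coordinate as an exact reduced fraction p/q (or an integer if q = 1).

1. B_x = -70/123  [BD · EC = 110/41 ∩ BD · AE = -2462/123]
2. B_y = 1163/123  [BD · EC = 110/41 ∩ BD · AE = -2462/123]
   → B = (-70/123, 1163/123)

B = (-70/123, 1163/123)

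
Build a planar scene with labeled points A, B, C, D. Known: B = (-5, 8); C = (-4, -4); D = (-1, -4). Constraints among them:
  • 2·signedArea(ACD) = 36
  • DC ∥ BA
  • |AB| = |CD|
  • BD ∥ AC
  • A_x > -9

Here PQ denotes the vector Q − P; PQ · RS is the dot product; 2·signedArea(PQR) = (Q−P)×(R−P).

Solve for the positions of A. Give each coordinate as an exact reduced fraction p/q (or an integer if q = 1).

1. A_x = -8  [BD ∥ AC ∩ DC ∥ BA]
2. A_y = 8  [BD ∥ AC ∩ DC ∥ BA]
   → A = (-8, 8)

A = (-8, 8)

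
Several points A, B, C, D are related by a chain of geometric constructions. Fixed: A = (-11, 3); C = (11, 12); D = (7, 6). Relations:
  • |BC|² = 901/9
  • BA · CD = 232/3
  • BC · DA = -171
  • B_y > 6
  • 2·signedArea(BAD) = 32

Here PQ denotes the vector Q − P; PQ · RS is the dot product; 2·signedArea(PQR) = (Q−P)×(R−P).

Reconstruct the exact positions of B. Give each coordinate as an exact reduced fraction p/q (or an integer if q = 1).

B = (7/3, 7)

1. B_x = 7/3  [BC · DA = -171 ∩ BA · CD = 232/3]
2. B_y = 7  [BC · DA = -171 ∩ BA · CD = 232/3]
   → B = (7/3, 7)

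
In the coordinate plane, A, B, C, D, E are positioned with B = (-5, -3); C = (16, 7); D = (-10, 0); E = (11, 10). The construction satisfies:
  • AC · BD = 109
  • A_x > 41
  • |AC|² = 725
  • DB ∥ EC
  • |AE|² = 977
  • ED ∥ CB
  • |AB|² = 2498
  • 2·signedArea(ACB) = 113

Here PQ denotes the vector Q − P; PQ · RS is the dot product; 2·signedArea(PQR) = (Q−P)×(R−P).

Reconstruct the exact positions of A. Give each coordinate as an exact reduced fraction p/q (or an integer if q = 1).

1. A_x = 42  [2·signedArea(ACB) = 113 ∩ AC · BD = 109]
2. A_y = 14  [2·signedArea(ACB) = 113 ∩ AC · BD = 109]
   → A = (42, 14)

A = (42, 14)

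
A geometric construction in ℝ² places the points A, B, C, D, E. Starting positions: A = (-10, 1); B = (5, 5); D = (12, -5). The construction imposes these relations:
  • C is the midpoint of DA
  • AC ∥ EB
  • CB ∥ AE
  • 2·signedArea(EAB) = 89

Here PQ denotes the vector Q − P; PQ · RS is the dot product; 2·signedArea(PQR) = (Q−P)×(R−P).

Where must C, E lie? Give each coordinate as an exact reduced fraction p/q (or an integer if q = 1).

1. C_x = 1  [C is the midpoint of DA]
2. C_y = -2  [C is the midpoint of DA]
   → C = (1, -2)
3. E_x = -6  [AC ∥ EB ∩ CB ∥ AE]
4. E_y = 8  [AC ∥ EB ∩ CB ∥ AE]
   → E = (-6, 8)

C = (1, -2)
E = (-6, 8)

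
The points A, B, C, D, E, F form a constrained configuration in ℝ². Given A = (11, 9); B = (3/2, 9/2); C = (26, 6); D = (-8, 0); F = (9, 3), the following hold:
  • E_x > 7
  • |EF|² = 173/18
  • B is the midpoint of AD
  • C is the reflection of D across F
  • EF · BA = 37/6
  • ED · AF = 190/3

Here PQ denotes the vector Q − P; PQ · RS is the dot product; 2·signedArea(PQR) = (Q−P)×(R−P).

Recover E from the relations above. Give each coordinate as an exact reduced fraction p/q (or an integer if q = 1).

E = (43/6, 11/2)

1. E_x = 43/6  [EF · BA = 37/6 ∩ ED · AF = 190/3]
2. E_y = 11/2  [EF · BA = 37/6 ∩ ED · AF = 190/3]
   → E = (43/6, 11/2)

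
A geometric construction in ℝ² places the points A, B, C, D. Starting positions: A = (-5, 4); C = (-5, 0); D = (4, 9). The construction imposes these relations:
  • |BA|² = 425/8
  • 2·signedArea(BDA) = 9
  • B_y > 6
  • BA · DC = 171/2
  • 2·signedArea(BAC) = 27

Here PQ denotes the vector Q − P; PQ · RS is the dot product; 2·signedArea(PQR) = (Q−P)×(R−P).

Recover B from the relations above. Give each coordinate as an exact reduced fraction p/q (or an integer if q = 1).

1. B_x = 7/4  [2·signedArea(BAC) = 27 ∩ BA · DC = 171/2]
2. B_y = 27/4  [2·signedArea(BAC) = 27 ∩ BA · DC = 171/2]
   → B = (7/4, 27/4)

B = (7/4, 27/4)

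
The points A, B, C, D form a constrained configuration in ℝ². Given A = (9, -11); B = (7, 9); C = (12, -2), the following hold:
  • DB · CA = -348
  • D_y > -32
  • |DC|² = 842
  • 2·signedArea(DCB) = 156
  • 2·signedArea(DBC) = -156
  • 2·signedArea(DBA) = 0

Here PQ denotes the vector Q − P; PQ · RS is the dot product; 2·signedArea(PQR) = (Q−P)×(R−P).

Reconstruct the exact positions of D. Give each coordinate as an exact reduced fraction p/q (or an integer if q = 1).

1. D_x = 11  [2·signedArea(DBA) = 0 ∩ 2·signedArea(DCB) = 156]
2. D_y = -31  [2·signedArea(DBA) = 0 ∩ 2·signedArea(DCB) = 156]
   → D = (11, -31)

D = (11, -31)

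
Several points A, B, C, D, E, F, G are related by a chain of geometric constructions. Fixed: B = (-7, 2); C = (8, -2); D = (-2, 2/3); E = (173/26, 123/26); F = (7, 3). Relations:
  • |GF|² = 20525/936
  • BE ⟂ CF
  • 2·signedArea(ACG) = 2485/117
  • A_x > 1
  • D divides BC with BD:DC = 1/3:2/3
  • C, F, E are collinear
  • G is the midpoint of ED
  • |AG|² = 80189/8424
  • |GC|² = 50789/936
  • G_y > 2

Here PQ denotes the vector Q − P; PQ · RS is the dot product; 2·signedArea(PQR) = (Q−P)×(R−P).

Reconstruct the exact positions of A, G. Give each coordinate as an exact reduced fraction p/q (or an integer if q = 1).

1. G_x = 121/52  [G is the midpoint of ED]
2. G_y = 421/156  [G is the midpoint of ED]
   → G = (121/52, 421/156)
3. A_x = 4/3  [line -733/156·x + -295/52·y + 1171/234 = 0 ∩ |AG|² = 80189/8424]
4. A_y = -2/9  [line -733/156·x + -295/52·y + 1171/234 = 0 ∩ |AG|² = 80189/8424]
   → A = (4/3, -2/9)

A = (4/3, -2/9)
G = (121/52, 421/156)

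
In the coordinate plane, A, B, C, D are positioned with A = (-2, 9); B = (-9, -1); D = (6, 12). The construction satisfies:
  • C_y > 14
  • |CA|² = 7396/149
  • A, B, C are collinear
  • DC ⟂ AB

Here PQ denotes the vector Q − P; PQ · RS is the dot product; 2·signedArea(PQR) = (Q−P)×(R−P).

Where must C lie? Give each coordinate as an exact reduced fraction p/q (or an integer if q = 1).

1. C_x = 304/149  [A, B, C are collinear ∩ DC ⟂ AB]
2. C_y = 2201/149  [A, B, C are collinear ∩ DC ⟂ AB]
   → C = (304/149, 2201/149)

C = (304/149, 2201/149)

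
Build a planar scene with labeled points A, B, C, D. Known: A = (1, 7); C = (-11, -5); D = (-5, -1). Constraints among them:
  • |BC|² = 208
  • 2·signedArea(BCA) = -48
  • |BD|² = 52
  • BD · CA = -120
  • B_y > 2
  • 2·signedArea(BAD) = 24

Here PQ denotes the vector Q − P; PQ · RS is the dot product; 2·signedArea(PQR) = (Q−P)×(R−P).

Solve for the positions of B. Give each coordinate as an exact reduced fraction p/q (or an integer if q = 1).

1. B_x = 1  [2·signedArea(BAD) = 24 ∩ 2·signedArea(BCA) = -48]
2. B_y = 3  [2·signedArea(BAD) = 24 ∩ 2·signedArea(BCA) = -48]
   → B = (1, 3)

B = (1, 3)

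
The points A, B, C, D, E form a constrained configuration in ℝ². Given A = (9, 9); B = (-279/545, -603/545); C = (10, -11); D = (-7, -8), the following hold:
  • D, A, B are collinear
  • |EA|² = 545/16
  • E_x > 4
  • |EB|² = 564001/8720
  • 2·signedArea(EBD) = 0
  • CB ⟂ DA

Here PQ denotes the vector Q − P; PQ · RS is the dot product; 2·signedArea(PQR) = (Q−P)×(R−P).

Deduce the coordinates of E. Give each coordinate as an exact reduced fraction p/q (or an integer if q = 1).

1. E_x = 5  [line 3757/545·x + -3536/545·y + -1989/545 = 0 ∩ |EB|² = 564001/8720]
2. E_y = 19/4  [line 3757/545·x + -3536/545·y + -1989/545 = 0 ∩ |EB|² = 564001/8720]
   → E = (5, 19/4)

E = (5, 19/4)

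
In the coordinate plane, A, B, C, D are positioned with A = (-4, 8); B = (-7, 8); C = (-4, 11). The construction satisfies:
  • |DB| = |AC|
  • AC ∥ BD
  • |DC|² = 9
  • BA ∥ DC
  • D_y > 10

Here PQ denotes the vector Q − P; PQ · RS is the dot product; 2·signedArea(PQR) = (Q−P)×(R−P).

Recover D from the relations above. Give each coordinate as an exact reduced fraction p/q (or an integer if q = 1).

D = (-7, 11)

1. D_x = -7  [BA ∥ DC ∩ AC ∥ BD]
2. D_y = 11  [BA ∥ DC ∩ AC ∥ BD]
   → D = (-7, 11)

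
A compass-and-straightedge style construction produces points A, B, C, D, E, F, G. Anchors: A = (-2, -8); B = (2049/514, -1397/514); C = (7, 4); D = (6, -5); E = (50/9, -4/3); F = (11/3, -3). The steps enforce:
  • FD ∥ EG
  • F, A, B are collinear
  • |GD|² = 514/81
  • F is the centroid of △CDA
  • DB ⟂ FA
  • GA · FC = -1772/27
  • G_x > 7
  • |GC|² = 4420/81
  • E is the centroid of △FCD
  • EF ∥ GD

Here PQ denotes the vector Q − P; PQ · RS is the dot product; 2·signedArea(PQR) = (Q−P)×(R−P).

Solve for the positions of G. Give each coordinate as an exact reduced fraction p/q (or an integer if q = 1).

G = (71/9, -10/3)

1. G_x = 71/9  [EF ∥ GD ∩ FD ∥ EG]
2. G_y = -10/3  [EF ∥ GD ∩ FD ∥ EG]
   → G = (71/9, -10/3)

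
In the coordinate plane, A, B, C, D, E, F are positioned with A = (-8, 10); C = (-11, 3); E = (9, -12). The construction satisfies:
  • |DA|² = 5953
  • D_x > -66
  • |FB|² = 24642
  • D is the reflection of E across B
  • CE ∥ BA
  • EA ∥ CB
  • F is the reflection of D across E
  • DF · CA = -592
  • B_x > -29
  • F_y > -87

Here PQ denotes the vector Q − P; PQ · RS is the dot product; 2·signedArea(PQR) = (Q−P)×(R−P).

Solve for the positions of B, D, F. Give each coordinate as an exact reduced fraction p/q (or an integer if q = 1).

B = (-28, 25)
D = (-65, 62)
F = (83, -86)

1. B_x = -28  [CE ∥ BA ∩ EA ∥ CB]
2. B_y = 25  [CE ∥ BA ∩ EA ∥ CB]
   → B = (-28, 25)
3. D_x = -65  [D is the reflection of E across B]
4. D_y = 62  [D is the reflection of E across B]
   → D = (-65, 62)
5. F_x = 83  [F is the reflection of D across E]
6. F_y = -86  [F is the reflection of D across E]
   → F = (83, -86)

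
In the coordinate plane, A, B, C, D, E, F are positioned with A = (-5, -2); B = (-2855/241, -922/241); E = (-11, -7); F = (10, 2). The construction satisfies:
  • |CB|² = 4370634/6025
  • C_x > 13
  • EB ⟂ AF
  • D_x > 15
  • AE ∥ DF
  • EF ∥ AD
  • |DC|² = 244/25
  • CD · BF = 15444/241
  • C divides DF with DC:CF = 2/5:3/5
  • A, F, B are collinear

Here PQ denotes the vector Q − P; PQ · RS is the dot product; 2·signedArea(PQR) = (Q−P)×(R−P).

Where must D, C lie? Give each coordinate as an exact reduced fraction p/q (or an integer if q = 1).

C = (68/5, 5)
D = (16, 7)

1. D_x = 16  [AE ∥ DF ∩ EF ∥ AD]
2. D_y = 7  [AE ∥ DF ∩ EF ∥ AD]
   → D = (16, 7)
3. C_x = 68/5  [C divides DF with DC:CF = 2/5:3/5]
4. C_y = 5  [C divides DF with DC:CF = 2/5:3/5]
   → C = (68/5, 5)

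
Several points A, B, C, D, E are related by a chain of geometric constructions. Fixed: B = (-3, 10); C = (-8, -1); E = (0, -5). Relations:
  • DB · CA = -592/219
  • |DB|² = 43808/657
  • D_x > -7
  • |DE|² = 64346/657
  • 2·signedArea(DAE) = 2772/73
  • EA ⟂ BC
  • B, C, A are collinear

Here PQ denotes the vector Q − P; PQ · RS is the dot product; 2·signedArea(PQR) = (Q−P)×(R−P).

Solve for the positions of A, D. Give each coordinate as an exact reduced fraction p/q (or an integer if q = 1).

1. A_x = -594/73  [B, C, A are collinear ∩ EA ⟂ BC]
2. A_y = -95/73  [B, C, A are collinear ∩ EA ⟂ BC]
   → A = (-594/73, -95/73)
3. D_x = -1397/219  [line 270/73·x + 594/73·y + 198/73 = 0 ∩ |DB|² = 43808/657]
4. D_y = 562/219  [line 270/73·x + 594/73·y + 198/73 = 0 ∩ |DB|² = 43808/657]
   → D = (-1397/219, 562/219)

A = (-594/73, -95/73)
D = (-1397/219, 562/219)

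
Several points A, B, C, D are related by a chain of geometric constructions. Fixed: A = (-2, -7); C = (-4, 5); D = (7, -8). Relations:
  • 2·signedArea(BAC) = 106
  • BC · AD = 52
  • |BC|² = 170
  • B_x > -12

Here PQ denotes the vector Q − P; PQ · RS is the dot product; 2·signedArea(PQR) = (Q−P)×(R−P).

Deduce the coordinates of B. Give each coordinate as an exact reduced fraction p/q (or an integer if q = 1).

B = (-11, -6)

1. B_x = -11  [BC · AD = 52 ∩ 2·signedArea(BAC) = 106]
2. B_y = -6  [BC · AD = 52 ∩ 2·signedArea(BAC) = 106]
   → B = (-11, -6)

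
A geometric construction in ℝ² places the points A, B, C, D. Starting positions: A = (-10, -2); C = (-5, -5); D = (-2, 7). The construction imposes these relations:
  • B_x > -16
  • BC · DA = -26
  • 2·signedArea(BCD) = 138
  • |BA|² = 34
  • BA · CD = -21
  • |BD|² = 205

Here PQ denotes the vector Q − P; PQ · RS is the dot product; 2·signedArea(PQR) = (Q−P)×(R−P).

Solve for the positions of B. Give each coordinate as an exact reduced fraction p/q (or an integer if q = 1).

B = (-15, 1)

1. B_x = -15  [BA · CD = -21 ∩ BC · DA = -26]
2. B_y = 1  [BA · CD = -21 ∩ BC · DA = -26]
   → B = (-15, 1)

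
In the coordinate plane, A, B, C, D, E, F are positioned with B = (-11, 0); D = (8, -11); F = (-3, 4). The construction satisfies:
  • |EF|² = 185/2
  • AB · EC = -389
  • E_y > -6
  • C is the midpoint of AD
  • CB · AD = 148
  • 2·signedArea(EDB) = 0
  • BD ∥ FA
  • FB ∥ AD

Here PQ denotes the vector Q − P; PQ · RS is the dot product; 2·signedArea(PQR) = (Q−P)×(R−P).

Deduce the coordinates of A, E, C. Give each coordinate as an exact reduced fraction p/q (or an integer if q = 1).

1. A_x = 16  [FB ∥ AD ∩ BD ∥ FA]
2. A_y = -7  [FB ∥ AD ∩ BD ∥ FA]
   → A = (16, -7)
3. C_x = 12  [C is the midpoint of AD]
4. C_y = -9  [C is the midpoint of AD]
   → C = (12, -9)
5. E_x = -3/2  [2·signedArea(EDB) = 0 ∩ AB · EC = -389]
6. E_y = -11/2  [2·signedArea(EDB) = 0 ∩ AB · EC = -389]
   → E = (-3/2, -11/2)

A = (16, -7)
C = (12, -9)
E = (-3/2, -11/2)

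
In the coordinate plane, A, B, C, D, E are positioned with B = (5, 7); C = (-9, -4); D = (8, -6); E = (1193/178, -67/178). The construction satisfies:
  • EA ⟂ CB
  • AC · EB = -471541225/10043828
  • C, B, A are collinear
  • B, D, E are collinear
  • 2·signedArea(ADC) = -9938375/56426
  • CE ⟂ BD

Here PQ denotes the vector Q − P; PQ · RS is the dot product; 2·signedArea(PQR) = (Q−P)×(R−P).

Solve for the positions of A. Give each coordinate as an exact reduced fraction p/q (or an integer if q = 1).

1. A_x = 69658/28213  [C, B, A are collinear ∩ EA ⟂ CB]
2. A_y = 282771/56426  [C, B, A are collinear ∩ EA ⟂ CB]
   → A = (69658/28213, 282771/56426)

A = (69658/28213, 282771/56426)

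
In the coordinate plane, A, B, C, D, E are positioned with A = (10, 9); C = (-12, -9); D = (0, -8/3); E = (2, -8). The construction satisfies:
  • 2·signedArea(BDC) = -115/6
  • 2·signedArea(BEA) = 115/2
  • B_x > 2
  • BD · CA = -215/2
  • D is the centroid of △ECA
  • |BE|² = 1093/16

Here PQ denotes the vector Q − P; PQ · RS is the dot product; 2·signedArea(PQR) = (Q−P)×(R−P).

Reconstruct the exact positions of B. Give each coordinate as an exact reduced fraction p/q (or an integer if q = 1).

B = (5/2, 1/4)

1. B_x = 5/2  [BD · CA = -215/2 ∩ 2·signedArea(BEA) = 115/2]
2. B_y = 1/4  [BD · CA = -215/2 ∩ 2·signedArea(BEA) = 115/2]
   → B = (5/2, 1/4)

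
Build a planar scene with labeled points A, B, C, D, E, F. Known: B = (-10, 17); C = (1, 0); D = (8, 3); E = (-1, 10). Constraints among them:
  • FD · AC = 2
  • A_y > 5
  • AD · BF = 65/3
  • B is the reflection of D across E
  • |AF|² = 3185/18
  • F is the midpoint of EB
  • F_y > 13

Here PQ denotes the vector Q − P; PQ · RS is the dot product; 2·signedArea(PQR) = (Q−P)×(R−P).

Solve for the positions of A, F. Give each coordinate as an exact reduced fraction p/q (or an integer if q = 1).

A = (5, 16/3)
F = (-11/2, 27/2)

1. F_x = -11/2  [F is the midpoint of EB]
2. F_y = 27/2  [F is the midpoint of EB]
   → F = (-11/2, 27/2)
3. A_x = 5  [line -9/2·x + 7/2·y + 23/6 = 0 ∩ |AF|² = 3185/18]
4. A_y = 16/3  [line -9/2·x + 7/2·y + 23/6 = 0 ∩ |AF|² = 3185/18]
   → A = (5, 16/3)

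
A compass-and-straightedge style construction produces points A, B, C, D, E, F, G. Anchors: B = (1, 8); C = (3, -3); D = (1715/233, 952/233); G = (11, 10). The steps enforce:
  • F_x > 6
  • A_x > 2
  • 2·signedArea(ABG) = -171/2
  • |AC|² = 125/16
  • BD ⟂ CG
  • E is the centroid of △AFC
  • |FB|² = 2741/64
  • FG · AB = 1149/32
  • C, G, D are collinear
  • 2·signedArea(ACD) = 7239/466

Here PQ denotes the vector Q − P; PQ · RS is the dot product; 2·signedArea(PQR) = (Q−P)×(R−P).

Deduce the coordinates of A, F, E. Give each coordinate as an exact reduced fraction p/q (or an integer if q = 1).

A = (5/2, -1/4)
E = (49/12, 13/24)
F = (27/4, 39/8)

1. A_x = 5/2  [2·signedArea(ACD) = 7239/466 ∩ 2·signedArea(ABG) = -171/2]
2. A_y = -1/4  [2·signedArea(ACD) = 7239/466 ∩ 2·signedArea(ABG) = -171/2]
   → A = (5/2, -1/4)
3. F_x = 27/4  [line 3/2·x + -33/4·y + 963/32 = 0 ∩ |FB|² = 2741/64]
4. F_y = 39/8  [line 3/2·x + -33/4·y + 963/32 = 0 ∩ |FB|² = 2741/64]
   → F = (27/4, 39/8)
5. E_x = 49/12  [E is the centroid of △AFC]
6. E_y = 13/24  [E is the centroid of △AFC]
   → E = (49/12, 13/24)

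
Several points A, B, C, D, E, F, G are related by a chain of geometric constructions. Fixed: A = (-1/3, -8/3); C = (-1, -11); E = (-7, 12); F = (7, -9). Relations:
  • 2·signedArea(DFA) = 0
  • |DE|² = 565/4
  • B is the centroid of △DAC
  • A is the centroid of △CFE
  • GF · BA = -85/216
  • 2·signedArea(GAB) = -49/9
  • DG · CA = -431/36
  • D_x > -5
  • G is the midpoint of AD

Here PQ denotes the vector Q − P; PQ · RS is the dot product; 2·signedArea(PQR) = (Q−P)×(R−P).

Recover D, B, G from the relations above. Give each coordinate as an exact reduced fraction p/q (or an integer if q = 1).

B = (-16/9, -79/18)
D = (-4, 1/2)
G = (-13/6, -13/12)

1. D_x = -4  [line -19/3·x + -22/3·y + -65/3 = 0 ∩ |DE|² = 565/4]
2. D_y = 1/2  [line -19/3·x + -22/3·y + -65/3 = 0 ∩ |DE|² = 565/4]
   → D = (-4, 1/2)
3. B_x = -16/9  [B is the centroid of △DAC]
4. B_y = -79/18  [B is the centroid of △DAC]
   → B = (-16/9, -79/18)
5. G_x = -13/6  [G is the midpoint of AD]
6. G_y = -13/12  [G is the midpoint of AD]
   → G = (-13/6, -13/12)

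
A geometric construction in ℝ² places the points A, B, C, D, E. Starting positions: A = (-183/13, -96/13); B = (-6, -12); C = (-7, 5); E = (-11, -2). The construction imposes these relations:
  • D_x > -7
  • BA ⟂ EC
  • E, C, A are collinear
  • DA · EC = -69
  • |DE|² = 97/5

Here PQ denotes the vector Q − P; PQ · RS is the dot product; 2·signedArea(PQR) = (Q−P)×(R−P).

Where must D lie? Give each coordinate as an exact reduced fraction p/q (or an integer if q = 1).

1. D_x = -33/5  [line -4·x + -7·y + -39 = 0 ∩ |DE|² = 97/5]
2. D_y = -9/5  [line -4·x + -7·y + -39 = 0 ∩ |DE|² = 97/5]
   → D = (-33/5, -9/5)

D = (-33/5, -9/5)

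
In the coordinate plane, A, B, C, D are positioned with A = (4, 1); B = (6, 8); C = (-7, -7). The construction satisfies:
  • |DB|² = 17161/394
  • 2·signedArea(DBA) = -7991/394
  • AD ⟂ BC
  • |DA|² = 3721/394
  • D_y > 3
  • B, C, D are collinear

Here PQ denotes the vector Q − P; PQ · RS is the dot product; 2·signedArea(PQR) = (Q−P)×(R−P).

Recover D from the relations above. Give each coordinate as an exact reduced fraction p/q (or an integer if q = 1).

D = (661/394, 1187/394)

1. D_x = 661/394  [B, C, D are collinear ∩ AD ⟂ BC]
2. D_y = 1187/394  [B, C, D are collinear ∩ AD ⟂ BC]
   → D = (661/394, 1187/394)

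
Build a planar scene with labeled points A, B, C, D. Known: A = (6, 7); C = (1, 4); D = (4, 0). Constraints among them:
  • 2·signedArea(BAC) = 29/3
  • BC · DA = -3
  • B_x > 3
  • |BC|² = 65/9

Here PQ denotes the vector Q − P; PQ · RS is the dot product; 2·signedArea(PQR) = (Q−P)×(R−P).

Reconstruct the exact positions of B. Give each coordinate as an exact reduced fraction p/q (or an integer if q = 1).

B = (11/3, 11/3)

1. B_x = 11/3  [2·signedArea(BAC) = 29/3 ∩ BC · DA = -3]
2. B_y = 11/3  [2·signedArea(BAC) = 29/3 ∩ BC · DA = -3]
   → B = (11/3, 11/3)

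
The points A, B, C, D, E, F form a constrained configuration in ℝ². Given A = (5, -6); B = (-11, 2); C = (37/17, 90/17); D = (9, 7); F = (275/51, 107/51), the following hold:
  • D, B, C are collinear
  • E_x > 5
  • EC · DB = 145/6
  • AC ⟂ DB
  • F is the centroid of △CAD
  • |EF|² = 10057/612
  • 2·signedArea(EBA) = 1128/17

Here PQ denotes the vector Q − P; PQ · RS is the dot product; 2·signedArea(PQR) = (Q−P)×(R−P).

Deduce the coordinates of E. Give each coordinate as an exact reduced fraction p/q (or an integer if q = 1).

E = (265/51, -199/102)

1. E_x = 265/51  [2·signedArea(EBA) = 1128/17 ∩ EC · DB = 145/6]
2. E_y = -199/102  [2·signedArea(EBA) = 1128/17 ∩ EC · DB = 145/6]
   → E = (265/51, -199/102)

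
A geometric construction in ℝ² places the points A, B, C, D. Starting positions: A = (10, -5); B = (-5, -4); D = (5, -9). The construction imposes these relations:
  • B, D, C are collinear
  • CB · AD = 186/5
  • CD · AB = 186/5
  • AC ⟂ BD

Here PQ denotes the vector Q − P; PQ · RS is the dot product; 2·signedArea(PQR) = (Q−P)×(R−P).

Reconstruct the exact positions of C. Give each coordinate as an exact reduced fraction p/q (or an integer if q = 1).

1. C_x = 37/5  [B, D, C are collinear ∩ AC ⟂ BD]
2. C_y = -51/5  [B, D, C are collinear ∩ AC ⟂ BD]
   → C = (37/5, -51/5)

C = (37/5, -51/5)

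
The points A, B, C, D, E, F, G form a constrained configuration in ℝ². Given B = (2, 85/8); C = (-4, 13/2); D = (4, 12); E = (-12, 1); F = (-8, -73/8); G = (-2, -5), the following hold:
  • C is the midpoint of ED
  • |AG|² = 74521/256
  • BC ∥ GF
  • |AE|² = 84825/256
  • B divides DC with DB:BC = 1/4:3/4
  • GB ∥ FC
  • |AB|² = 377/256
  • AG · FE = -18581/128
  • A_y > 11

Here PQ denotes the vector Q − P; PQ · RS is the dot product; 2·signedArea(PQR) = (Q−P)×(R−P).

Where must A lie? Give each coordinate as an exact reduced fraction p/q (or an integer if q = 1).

1. A_x = 3  [line 4·x + -81/8·y + 13125/128 = 0 ∩ |AG|² = 74521/256]
2. A_y = 181/16  [line 4·x + -81/8·y + 13125/128 = 0 ∩ |AG|² = 74521/256]
   → A = (3, 181/16)

A = (3, 181/16)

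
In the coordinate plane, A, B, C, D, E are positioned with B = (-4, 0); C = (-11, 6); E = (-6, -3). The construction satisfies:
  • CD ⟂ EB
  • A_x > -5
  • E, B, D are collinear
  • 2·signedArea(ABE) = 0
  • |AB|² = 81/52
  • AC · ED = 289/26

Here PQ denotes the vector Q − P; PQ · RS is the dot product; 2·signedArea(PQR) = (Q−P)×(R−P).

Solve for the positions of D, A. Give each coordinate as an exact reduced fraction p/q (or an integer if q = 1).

1. D_x = -44/13  [E, B, D are collinear ∩ CD ⟂ EB]
2. D_y = 12/13  [E, B, D are collinear ∩ CD ⟂ EB]
   → D = (-44/13, 12/13)
3. A_x = -61/13  [2·signedArea(ABE) = 0 ∩ AC · ED = 289/26]
4. A_y = -27/26  [2·signedArea(ABE) = 0 ∩ AC · ED = 289/26]
   → A = (-61/13, -27/26)

A = (-61/13, -27/26)
D = (-44/13, 12/13)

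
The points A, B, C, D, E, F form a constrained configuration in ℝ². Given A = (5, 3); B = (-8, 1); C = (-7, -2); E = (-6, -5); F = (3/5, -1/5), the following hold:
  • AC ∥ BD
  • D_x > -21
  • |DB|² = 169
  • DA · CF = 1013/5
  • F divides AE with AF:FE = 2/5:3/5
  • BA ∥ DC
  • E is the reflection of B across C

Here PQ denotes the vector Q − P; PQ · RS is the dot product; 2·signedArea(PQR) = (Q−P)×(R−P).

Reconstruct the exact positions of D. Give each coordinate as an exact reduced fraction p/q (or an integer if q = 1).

1. D_x = -20  [BA ∥ DC ∩ AC ∥ BD]
2. D_y = -4  [BA ∥ DC ∩ AC ∥ BD]
   → D = (-20, -4)

D = (-20, -4)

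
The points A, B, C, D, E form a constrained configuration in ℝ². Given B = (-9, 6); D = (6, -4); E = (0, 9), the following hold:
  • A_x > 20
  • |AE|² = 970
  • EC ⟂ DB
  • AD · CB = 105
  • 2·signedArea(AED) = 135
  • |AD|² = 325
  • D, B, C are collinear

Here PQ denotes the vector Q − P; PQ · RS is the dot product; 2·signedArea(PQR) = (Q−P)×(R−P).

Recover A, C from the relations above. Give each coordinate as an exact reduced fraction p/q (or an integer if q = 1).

A = (21, -14)
C = (-54/13, 36/13)

1. A_x = 21  [line 13·x + 6·y + -189 = 0 ∩ |AE|² = 970]
2. A_y = -14  [line 13·x + 6·y + -189 = 0 ∩ |AE|² = 970]
   → A = (21, -14)
3. C_x = -54/13  [AD · CB = 105 ∩ D, B, C are collinear]
4. C_y = 36/13  [AD · CB = 105 ∩ D, B, C are collinear]
   → C = (-54/13, 36/13)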